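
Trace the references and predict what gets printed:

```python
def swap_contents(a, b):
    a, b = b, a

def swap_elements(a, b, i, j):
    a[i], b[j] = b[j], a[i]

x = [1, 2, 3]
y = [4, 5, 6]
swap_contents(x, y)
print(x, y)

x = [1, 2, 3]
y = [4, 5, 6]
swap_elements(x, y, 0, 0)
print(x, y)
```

Key concept: parameter rebinding vs mutation.
Step by step:
`x = [1, 2, 3]` → x = [1, 2, 3]
`y = [4, 5, 6]` → y = [4, 5, 6]
`swap_contents(x, y)` → no visible change to tracked variables
`print(x, y)` → prints [1, 2, 3] [4, 5, 6]
`x = [1, 2, 3]` → x = [1, 2, 3]
`y = [4, 5, 6]` → y = [4, 5, 6]
`swap_elements(x, y, 0, 0)` → x = [4, 2, 3]; y = [1, 5, 6]
`print(x, y)` → prints [4, 2, 3] [1, 5, 6]

Answer:
[1, 2, 3] [4, 5, 6]
[4, 2, 3] [1, 5, 6]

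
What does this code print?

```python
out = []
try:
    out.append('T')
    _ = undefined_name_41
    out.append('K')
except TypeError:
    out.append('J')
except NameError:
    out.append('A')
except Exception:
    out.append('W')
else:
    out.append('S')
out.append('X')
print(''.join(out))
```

Execution trace: 'T' (try body) → 'A' (except NameError) → 'X' (after the try/except). Output: TAX

Answer: TAX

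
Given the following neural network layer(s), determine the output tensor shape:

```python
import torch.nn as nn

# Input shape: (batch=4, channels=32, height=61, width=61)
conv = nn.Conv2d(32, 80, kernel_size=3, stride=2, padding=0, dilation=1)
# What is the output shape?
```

Input: (4, 32, 61, 61) -> Output: (4, 80, 30, 30)

Answer: (4, 80, 30, 30)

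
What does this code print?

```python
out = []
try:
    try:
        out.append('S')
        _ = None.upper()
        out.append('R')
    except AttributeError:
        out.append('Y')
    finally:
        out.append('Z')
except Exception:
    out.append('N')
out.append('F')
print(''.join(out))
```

Execution trace: 'S' (inner try body) → 'Y' (inner except AttributeError) → 'Z' (inner finally) → 'F' (after the try/except). Output: SYZF

Answer: SYZF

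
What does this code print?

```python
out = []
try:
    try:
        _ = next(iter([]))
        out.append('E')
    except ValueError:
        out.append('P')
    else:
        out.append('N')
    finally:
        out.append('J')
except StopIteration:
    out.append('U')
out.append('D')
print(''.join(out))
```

Execution trace: 'J' (finally) → 'U' (outer except StopIteration) → 'D' (after the try/except). Output: JUD

Answer: JUD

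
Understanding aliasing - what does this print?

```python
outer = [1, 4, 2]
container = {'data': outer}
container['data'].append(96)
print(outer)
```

Key concept: dict holds reference to list.
Step by step:
`outer = [1, 4, 2]` → outer = [1, 4, 2]
`container = {'data': outer}` → container = {'data': [1, 4, 2]}
`container['data'].append(96)` → outer = [1, 4, 2, 96]; container = {'data': [1, 4, 2, 96]}
`print(outer)` → prints [1, 4, 2, 96]

Answer: [1, 4, 2, 96]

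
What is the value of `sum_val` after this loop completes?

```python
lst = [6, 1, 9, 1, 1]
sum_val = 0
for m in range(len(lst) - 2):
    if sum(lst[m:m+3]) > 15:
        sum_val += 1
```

Count windows with sum > 15
`sum_val` takes the values: 0 → 1

Answer: 1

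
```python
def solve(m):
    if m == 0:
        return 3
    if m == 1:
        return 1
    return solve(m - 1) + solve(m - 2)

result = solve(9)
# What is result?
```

Build up from base cases: solve(0)=3, solve(1)=1, solve(2)=4, solve(3)=5, solve(4)=9, solve(5)=14, solve(6)=23, ..., solve(9)=97

Answer: 97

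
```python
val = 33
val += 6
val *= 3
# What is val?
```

Trace:
`val = 33` → val = 33
`val += 6` → val = 39
`val *= 3` → val = 117
So val = 117

Answer: 117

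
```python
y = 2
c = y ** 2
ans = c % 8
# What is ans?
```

Trace:
`y = 2` → y = 2
`c = y ** 2` → c = 4
`ans = c % 8` → ans = 4
So ans = 4

Answer: 4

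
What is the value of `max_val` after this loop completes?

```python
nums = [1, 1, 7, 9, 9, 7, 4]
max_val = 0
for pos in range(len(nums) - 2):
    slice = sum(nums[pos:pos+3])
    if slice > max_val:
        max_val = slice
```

Max sum of 3-element window in [1, 1, 7, 9, 9, 7, 4]
`max_val` takes the values: 0 → 9 → 17 → 25

Answer: 25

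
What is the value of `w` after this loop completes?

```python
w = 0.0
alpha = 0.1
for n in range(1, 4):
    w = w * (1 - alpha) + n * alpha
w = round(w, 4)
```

Moving average with lr=0.1
`w` takes the values: 0.0 → 0.1 → 0.29 → 0.561

Answer: 0.561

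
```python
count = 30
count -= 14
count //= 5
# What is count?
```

Trace:
`count = 30` → count = 30
`count -= 14` → count = 16
`count //= 5` → count = 3
So count = 3

Answer: 3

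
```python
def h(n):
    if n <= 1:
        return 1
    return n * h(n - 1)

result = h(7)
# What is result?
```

h(7) = 7 * 6 * 5 * 4 * 3 * 2 * 1 = 5040

Answer: 5040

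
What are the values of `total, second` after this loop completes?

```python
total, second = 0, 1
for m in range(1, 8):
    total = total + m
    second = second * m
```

Sum and factorial of 1 to 7
`total, second` takes the values: (0, 1) → (1, 1) → (3, 1) → (3, 2) → (6, 2) → (6, 6) → (10, 6) → (10, 24) → (15, 24) → (15, 120) → (21, 120) → (21, 720) → (28, 720) → (28, 5040)

Answer: 28, 5040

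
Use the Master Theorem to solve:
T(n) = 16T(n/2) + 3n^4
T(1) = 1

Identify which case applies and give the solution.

a=16, b=2, f(n)=3n^4. log_2(16) = 4. Since c=4 = 4, Case 2 applies: T(n) = Θ(n^log_b(a) · log n) = O(n^4 log n).

Answer: O(n^4 log n) - Case 2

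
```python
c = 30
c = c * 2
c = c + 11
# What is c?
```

Trace:
`c = 30` → c = 30
`c = c * 2` → c = 60
`c = c + 11` → c = 71
So c = 71

Answer: 71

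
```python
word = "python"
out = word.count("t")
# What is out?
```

Trace:
`word = "python"` → word = 'python'
`out = word.count("t")` → out = 1
So out = 1

Answer: 1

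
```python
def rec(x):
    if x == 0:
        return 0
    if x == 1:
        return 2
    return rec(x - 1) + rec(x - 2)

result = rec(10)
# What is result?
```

Build up from base cases: rec(0)=0, rec(1)=2, rec(2)=2, rec(3)=4, rec(4)=6, rec(5)=10, rec(6)=16, ..., rec(10)=110

Answer: 110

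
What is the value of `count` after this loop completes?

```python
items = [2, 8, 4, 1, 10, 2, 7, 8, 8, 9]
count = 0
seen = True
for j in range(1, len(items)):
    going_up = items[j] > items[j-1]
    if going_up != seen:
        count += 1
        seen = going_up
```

Count direction changes in [2, 8, 4, 1, 10, 2, 7, 8, 8, 9]
`count` takes the values: 0 → 1 → 2 → 3 → 4 → 5 → 6

Answer: 6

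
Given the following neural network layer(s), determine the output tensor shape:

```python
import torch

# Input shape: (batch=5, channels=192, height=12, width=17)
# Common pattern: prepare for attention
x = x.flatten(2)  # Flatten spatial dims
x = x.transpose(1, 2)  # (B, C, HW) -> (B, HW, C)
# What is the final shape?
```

Input: (5, 192, 12, 17) -> after flatten(2): (5, 192, 204) -> Output: (5, 204, 192)

Answer: (5, 204, 192)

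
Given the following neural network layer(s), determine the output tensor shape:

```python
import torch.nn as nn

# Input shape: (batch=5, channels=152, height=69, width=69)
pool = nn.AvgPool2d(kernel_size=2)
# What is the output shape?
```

Input: (5, 152, 69, 69) -> Output: (5, 152, 34, 34)

Answer: (5, 152, 34, 34)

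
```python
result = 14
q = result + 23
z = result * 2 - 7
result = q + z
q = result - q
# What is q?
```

Trace:
`result = 14` → result = 14
`q = result + 23` → q = 37
`z = result * 2 - 7` → z = 21
`result = q + z` → result = 58
`q = result - q` → q = 21
So q = 21

Answer: 21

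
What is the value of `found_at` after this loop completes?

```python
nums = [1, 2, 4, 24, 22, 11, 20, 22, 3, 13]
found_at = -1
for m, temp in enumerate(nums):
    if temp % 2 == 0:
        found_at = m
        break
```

First even number index in [1, 2, 4, 24, 22, 11, 20, 22, 3, 13]
`found_at` takes the values: -1 → 1

Answer: 1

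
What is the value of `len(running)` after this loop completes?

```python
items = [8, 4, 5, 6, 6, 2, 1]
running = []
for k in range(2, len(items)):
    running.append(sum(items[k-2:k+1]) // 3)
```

Number of 3-element averages
`running` takes the values: [] → [5] → [5, 5] → [5, 5, 5] → [5, 5, 5, 4] → [5, 5, 5, 4, 3]
So `len(running)` = 5

Answer: 5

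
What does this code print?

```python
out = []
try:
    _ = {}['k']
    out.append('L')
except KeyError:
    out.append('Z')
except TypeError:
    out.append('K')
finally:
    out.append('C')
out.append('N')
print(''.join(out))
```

Execution trace: 'Z' (except KeyError) → 'C' (finally) → 'N' (after the try/except). Output: ZCN

Answer: ZCN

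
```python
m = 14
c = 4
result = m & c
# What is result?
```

Trace:
`m = 14` → m = 14
`c = 4` → c = 4
`result = m & c` → result = 4
So result = 4

Answer: 4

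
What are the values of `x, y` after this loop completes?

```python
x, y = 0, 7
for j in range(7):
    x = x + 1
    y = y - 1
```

x goes 0→7, y goes 7→0
`x, y` takes the values: (0, 7) → (1, 7) → (1, 6) → (2, 6) → (2, 5) → (3, 5) → (3, 4) → (4, 4) → (4, 3) → (5, 3) → (5, 2) → (6, 2) → (6, 1) → (7, 1) → (7, 0)

Answer: 7, 0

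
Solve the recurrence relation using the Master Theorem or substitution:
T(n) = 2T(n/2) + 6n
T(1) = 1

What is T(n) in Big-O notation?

By Master Theorem: a=2, b=2, f(n)=6n. Since log_2(2) = 1 and f(n) = Θ(n^1), Case 2 applies. T(n) = O(n log n).

Answer: O(n log n)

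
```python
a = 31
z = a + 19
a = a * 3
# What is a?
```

Trace:
`a = 31` → a = 31
`z = a + 19` → z = 50
`a = a * 3` → a = 93
So a = 93

Answer: 93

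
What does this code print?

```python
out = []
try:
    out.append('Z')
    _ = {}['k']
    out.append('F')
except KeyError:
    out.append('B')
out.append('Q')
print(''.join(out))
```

Execution trace: 'Z' (try body) → 'B' (except KeyError) → 'Q' (after the try/except). Output: ZBQ

Answer: ZBQ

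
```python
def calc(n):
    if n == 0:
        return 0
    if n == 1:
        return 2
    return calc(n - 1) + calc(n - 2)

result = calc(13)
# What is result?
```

Build up from base cases: calc(0)=0, calc(1)=2, calc(2)=2, calc(3)=4, calc(4)=6, calc(5)=10, calc(6)=16, ..., calc(13)=466

Answer: 466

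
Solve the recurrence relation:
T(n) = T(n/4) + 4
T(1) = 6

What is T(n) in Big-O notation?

Each step divides n by 4 and adds 4. After log_4(n) steps we reach T(1)=6. So T(n) = 4·log_4(n) + 6 = O(log n).

Answer: O(log n)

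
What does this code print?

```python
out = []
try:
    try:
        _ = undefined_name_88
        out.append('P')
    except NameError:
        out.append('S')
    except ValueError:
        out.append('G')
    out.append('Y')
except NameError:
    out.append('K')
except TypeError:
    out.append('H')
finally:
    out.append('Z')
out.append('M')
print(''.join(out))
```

Execution trace: 'S' (inner except NameError) → 'Y' (try body, no exception) → 'Z' (finally) → 'M' (after the try/except). Output: SYZM

Answer: SYZM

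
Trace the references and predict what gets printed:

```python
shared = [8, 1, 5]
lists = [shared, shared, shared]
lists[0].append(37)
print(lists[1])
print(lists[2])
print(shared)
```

Key concept: list of same reference.
Step by step:
`shared = [8, 1, 5]` → shared = [8, 1, 5]
`lists = [shared, shared, shared]` → lists = [[8, 1, 5], [8, 1, 5], [8, 1, 5]]
`lists[0].append(37)` → shared = [8, 1, 5, 37]; lists = [[8, 1, 5, 37], [8, 1, 5, 37], [8, 1, 5, 37]]
`print(lists[1])` → prints [8, 1, 5, 37]
`print(lists[2])` → prints [8, 1, 5, 37]
`print(shared)` → prints [8, 1, 5, 37]

Answer:
[8, 1, 5, 37]
[8, 1, 5, 37]
[8, 1, 5, 37]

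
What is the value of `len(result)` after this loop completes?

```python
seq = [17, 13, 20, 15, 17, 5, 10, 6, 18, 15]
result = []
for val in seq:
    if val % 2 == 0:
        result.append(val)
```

Count even numbers in [17, 13, 20, 15, 17, 5, 10, 6, 18, 15]
`result` takes the values: [] → [20] → [20, 10] → [20, 10, 6] → [20, 10, 6, 18]
So `len(result)` = 4

Answer: 4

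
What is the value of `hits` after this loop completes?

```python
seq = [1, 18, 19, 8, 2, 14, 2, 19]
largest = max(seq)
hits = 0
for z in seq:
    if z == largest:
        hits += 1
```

Count of max value 19 in [1, 18, 19, 8, 2, 14, 2, 19]
`hits` takes the values: 0 → 1 → 2

Answer: 2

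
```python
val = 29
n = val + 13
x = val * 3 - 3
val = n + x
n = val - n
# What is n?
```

Trace:
`val = 29` → val = 29
`n = val + 13` → n = 42
`x = val * 3 - 3` → x = 84
`val = n + x` → val = 126
`n = val - n` → n = 84
So n = 84

Answer: 84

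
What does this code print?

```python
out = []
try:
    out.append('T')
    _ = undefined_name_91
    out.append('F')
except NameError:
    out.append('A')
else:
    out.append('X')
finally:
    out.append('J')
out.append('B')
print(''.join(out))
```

Execution trace: 'T' (try body) → 'A' (except NameError) → 'J' (finally) → 'B' (after the try/except). Output: TAJB

Answer: TAJB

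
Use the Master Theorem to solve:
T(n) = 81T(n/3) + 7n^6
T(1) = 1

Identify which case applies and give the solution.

a=81, b=3, f(n)=7n^6. log_3(81) = 4. Since c=6 > 4 and the regularity condition holds (81(n/3)^6 = (81/3^6)n^6 with 81/3^6 < 1), Case 3 applies: T(n) = Θ(f(n)) = O(n^6).

Answer: O(n^6) - Case 3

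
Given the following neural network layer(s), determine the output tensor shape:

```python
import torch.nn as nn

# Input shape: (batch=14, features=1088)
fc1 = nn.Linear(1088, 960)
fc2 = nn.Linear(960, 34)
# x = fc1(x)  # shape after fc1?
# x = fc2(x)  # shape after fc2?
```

Input: (14, 1088) -> after fc1: (14, 960) -> Output: (14, 34)

Answer: (14, 34)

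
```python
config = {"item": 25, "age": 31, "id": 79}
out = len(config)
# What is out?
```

Trace:
`config = {"item": 25, "age": 31, "id": 79}` → config = {'item': 25, 'age': 31, 'id': 79}
`out = len(config)` → out = 3
So out = 3

Answer: 3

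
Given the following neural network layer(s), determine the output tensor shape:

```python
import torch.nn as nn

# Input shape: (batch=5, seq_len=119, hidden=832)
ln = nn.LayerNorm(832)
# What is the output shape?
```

Input: (5, 119, 832) -> Output: (5, 119, 832)

Answer: (5, 119, 832)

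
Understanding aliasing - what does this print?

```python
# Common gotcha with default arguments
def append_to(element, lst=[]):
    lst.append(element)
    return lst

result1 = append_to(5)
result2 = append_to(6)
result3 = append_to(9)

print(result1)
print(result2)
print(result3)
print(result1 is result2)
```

Key concept: mutable default argument gotcha.
Step by step:
`result1 = append_to(5)` → result1 = [5]
`result2 = append_to(6)` → result1 = [5, 6] (same object as result2); result2 = [5, 6] (same object as result1)
`result3 = append_to(9)` → result1 = [5, 6, 9] (same object as result2, result3); result2 = [5, 6, 9] (same object as result1, result3); result3 = [5, 6, 9] (same object as result1, result2)
`print(result1)` → prints [5, 6, 9]
`print(result2)` → prints [5, 6, 9]
`print(result3)` → prints [5, 6, 9]
`print(result1 is result2)` → prints True

Answer:
[5, 6, 9]
[5, 6, 9]
[5, 6, 9]
True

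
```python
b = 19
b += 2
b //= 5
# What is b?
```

Trace:
`b = 19` → b = 19
`b += 2` → b = 21
`b //= 5` → b = 4
So b = 4

Answer: 4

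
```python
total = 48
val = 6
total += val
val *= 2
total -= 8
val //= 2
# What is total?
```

Trace:
`total = 48` → total = 48
`val = 6` → val = 6
`total += val` → total = 54
`val *= 2` → val = 12
`total -= 8` → total = 46
`val //= 2` → val = 6
So total = 46

Answer: 46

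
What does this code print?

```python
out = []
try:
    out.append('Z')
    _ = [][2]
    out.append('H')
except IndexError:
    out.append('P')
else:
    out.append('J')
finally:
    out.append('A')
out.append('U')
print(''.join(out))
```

Execution trace: 'Z' (try body) → 'P' (except IndexError) → 'A' (finally) → 'U' (after the try/except). Output: ZPAU

Answer: ZPAU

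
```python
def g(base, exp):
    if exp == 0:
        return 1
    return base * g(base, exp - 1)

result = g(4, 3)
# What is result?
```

g(4, 3) = 4 * 4 * 4 = 64

Answer: 64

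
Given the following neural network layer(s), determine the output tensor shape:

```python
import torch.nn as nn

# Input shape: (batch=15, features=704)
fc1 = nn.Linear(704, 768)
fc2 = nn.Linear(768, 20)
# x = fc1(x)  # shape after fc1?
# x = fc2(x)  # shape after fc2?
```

Input: (15, 704) -> after fc1: (15, 768) -> Output: (15, 20)

Answer: (15, 20)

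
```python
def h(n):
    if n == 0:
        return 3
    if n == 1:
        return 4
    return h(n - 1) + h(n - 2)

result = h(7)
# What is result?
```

Build up from base cases: h(0)=3, h(1)=4, h(2)=7, h(3)=11, h(4)=18, h(5)=29, h(6)=47, ..., h(7)=76

Answer: 76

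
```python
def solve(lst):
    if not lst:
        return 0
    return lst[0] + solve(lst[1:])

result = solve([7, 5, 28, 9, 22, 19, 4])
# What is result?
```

7 + 5 + 28 + 9 + 22 + 19 + 4 + 0 = 94

Answer: 94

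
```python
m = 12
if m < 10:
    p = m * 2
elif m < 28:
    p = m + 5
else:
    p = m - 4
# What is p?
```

Trace:
`m = 12` → m = 12
`if m < 10: ...` → m < 10 is False, m < 28 is True → p = 17
So p = 17

Answer: 17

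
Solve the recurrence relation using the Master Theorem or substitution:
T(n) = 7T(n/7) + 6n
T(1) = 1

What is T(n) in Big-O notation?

By Master Theorem: a=7, b=7, f(n)=6n. Since log_7(7) = 1 and f(n) = Θ(n^1), Case 2 applies. T(n) = O(n log n).

Answer: O(n log n)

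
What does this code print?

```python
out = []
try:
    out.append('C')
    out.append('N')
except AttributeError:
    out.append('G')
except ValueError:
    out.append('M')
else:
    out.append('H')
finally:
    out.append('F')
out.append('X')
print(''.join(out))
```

Execution trace: 'C' (try body) → 'N' (try body, no exception) → 'H' (else) → 'F' (finally) → 'X' (after the try/except). Output: CNHFX

Answer: CNHFX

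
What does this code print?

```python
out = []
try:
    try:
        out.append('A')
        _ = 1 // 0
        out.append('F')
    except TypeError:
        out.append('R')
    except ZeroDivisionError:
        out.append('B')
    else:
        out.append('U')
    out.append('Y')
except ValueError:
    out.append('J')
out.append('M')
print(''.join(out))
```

Execution trace: 'A' (inner try body) → 'B' (inner except ZeroDivisionError) → 'Y' (try body, no exception) → 'M' (after the try/except). Output: ABYM

Answer: ABYM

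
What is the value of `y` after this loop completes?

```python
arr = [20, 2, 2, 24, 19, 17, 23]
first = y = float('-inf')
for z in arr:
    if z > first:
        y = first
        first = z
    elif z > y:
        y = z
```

Second largest (with repeats) in [20, 2, 2, 24, 19, 17, 23]
`y` takes the values: -inf → 2 → 20 → 23

Answer: 23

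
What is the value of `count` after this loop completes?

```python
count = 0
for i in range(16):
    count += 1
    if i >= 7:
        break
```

Loop breaks when i reaches 7, count is 8
`count` takes the values: 0 → 1 → 2 → 3 → 4 → 5 → 6 → 7 → 8

Answer: 8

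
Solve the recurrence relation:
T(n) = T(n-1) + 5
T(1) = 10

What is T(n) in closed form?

Unrolling: T(n) = T(1) + 5·(n-1) = 10 + 5(n-1) = 5n + 5.

Answer: T(n) = 5n + 5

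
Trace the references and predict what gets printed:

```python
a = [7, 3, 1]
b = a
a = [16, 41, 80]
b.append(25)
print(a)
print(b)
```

Key concept: rebinding vs mutation: a is rebound to a new list, b still points at the original.
Step by step:
`a = [7, 3, 1]` → a = [7, 3, 1]
`b = a` → b = [7, 3, 1] (same object as a)
`a = [16, 41, 80]` → a = [16, 41, 80]
`b.append(25)` → b = [7, 3, 1, 25]
`print(a)` → prints [16, 41, 80]
`print(b)` → prints [7, 3, 1, 25]

Answer:
[16, 41, 80]
[7, 3, 1, 25]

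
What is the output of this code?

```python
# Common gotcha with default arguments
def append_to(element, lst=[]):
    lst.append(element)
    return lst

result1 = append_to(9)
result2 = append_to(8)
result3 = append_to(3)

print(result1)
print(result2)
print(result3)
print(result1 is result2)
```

Key concept: mutable default argument gotcha.
Step by step:
`result1 = append_to(9)` → result1 = [9]
`result2 = append_to(8)` → result1 = [9, 8] (same object as result2); result2 = [9, 8] (same object as result1)
`result3 = append_to(3)` → result1 = [9, 8, 3] (same object as result2, result3); result2 = [9, 8, 3] (same object as result1, result3); result3 = [9, 8, 3] (same object as result1, result2)
`print(result1)` → prints [9, 8, 3]
`print(result2)` → prints [9, 8, 3]
`print(result3)` → prints [9, 8, 3]
`print(result1 is result2)` → prints True

Answer:
[9, 8, 3]
[9, 8, 3]
[9, 8, 3]
True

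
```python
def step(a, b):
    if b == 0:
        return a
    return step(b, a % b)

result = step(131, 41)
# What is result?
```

step(131, 41) -> step(41, 8) -> step(8, 1) -> step(1, 0) -> 1

Answer: 1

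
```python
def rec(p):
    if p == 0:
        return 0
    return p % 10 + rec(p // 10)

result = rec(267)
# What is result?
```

Sum of digits of 267: 7 + 6 + 2 = 15

Answer: 15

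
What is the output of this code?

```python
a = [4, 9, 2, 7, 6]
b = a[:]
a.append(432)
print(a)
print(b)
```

Key concept: slice [:] creates copy.
Step by step:
`a = [4, 9, 2, 7, 6]` → a = [4, 9, 2, 7, 6]
`b = a[:]` → b = [4, 9, 2, 7, 6]
`a.append(432)` → a = [4, 9, 2, 7, 6, 432]
`print(a)` → prints [4, 9, 2, 7, 6, 432]
`print(b)` → prints [4, 9, 2, 7, 6]

Answer:
[4, 9, 2, 7, 6, 432]
[4, 9, 2, 7, 6]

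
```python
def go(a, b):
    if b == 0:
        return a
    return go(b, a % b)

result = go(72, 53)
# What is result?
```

go(72, 53) -> go(53, 19) -> go(19, 15) -> go(15, 4) -> go(4, 3) -> go(3, 1) -> go(1, 0) -> 1

Answer: 1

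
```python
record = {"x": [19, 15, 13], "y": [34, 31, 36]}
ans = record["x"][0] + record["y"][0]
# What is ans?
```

Trace:
`record = {"x": [19, 15, 13], "y": [34, 31, 36]}` → record = {'x': [19, 15, 13], 'y': [34, 31, 36]}
`ans = record["x"][0] + record["y"][0]` → ans = 53
So ans = 53

Answer: 53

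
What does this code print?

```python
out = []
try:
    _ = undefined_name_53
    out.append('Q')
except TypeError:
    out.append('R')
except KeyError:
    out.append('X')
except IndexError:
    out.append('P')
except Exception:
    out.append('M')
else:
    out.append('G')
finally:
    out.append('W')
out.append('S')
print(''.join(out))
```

Execution trace: 'M' (except Exception) → 'W' (finally) → 'S' (after the try/except). Output: MWS

Answer: MWS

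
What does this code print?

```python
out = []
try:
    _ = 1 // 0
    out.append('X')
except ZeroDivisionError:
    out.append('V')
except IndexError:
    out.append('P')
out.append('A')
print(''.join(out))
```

Execution trace: 'V' (except ZeroDivisionError) → 'A' (after the try/except). Output: VA

Answer: VA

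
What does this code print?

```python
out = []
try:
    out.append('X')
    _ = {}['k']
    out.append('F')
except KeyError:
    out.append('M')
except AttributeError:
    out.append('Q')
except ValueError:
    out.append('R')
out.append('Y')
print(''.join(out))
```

Execution trace: 'X' (try body) → 'M' (except KeyError) → 'Y' (after the try/except). Output: XMY

Answer: XMY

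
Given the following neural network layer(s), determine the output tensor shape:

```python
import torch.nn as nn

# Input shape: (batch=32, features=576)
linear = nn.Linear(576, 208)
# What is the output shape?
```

Input: (32, 576) -> Output: (32, 208)

Answer: (32, 208)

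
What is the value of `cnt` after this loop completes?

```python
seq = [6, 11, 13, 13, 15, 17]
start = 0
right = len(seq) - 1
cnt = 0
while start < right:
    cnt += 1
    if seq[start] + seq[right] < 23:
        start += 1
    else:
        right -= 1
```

Steps to find pair summing to 23
`cnt` takes the values: 0 → 1 → 2 → 3 → 4 → 5

Answer: 5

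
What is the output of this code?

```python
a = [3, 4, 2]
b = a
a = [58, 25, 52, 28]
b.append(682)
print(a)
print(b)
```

Key concept: rebinding vs mutation: a is rebound to a new list, b still points at the original.
Step by step:
`a = [3, 4, 2]` → a = [3, 4, 2]
`b = a` → b = [3, 4, 2] (same object as a)
`a = [58, 25, 52, 28]` → a = [58, 25, 52, 28]
`b.append(682)` → b = [3, 4, 2, 682]
`print(a)` → prints [58, 25, 52, 28]
`print(b)` → prints [3, 4, 2, 682]

Answer:
[58, 25, 52, 28]
[3, 4, 2, 682]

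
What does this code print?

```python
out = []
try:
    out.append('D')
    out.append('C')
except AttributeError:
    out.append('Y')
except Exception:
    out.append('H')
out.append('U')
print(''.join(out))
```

Execution trace: 'D' (try body) → 'C' (try body, no exception) → 'U' (after the try/except). Output: DCU

Answer: DCU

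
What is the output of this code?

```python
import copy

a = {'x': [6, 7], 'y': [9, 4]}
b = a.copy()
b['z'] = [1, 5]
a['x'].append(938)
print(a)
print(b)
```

Key concept: shallow copy of dict with mutable values.
Step by step:
`a = {'x': [6, 7], 'y': [9, 4]}` → a = {'x': [6, 7], 'y': [9, 4]}
`b = a.copy()` → b = {'x': [6, 7], 'y': [9, 4]}
`b['z'] = [1, 5]` → b = {'x': [6, 7], 'y': [9, 4], 'z': [1, 5]}
`a['x'].append(938)` → a = {'x': [6, 7, 938], 'y': [9, 4]}; b = {'x': [6, 7, 938], 'y': [9, 4], 'z': [1, 5]}
`print(a)` → prints {'x': [6, 7, 938], 'y': [9, 4]}
`print(b)` → prints {'x': [6, 7, 938], 'y': [9, 4], 'z': [1, 5]}

Answer:
{'x': [6, 7, 938], 'y': [9, 4]}
{'x': [6, 7, 938], 'y': [9, 4], 'z': [1, 5]}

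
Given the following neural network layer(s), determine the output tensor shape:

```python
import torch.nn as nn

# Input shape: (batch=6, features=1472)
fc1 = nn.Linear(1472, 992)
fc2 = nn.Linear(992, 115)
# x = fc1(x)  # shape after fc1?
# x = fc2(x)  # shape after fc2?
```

Input: (6, 1472) -> after fc1: (6, 992) -> Output: (6, 115)

Answer: (6, 115)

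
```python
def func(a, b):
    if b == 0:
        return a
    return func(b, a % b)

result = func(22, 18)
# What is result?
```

func(22, 18) -> func(18, 4) -> func(4, 2) -> func(2, 0) -> 2

Answer: 2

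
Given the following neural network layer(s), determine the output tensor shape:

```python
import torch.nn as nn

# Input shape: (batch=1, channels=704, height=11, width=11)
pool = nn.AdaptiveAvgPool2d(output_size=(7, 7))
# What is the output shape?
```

Input: (1, 704, 11, 11) -> Output: (1, 704, 7, 7)

Answer: (1, 704, 7, 7)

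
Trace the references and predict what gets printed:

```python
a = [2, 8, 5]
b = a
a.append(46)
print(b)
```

Key concept: basic list aliasing.
Step by step:
`a = [2, 8, 5]` → a = [2, 8, 5]
`b = a` → b = [2, 8, 5] (same object as a)
`a.append(46)` → a = [2, 8, 5, 46] (same object as b); b = [2, 8, 5, 46] (same object as a)
`print(b)` → prints [2, 8, 5, 46]

Answer: [2, 8, 5, 46]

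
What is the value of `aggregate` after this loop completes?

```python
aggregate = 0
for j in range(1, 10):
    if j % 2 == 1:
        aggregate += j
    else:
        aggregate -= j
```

Add odd, subtract even
`aggregate` takes the values: 0 → 1 → -1 → 2 → -2 → 3 → -3 → 4 → -4 → 5

Answer: 5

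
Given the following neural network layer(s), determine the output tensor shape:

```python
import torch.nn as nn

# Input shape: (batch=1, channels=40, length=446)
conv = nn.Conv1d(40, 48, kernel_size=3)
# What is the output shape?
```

Input: (1, 40, 446) -> Output: (1, 48, 444)

Answer: (1, 48, 444)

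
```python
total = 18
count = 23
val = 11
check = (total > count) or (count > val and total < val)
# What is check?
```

Trace:
`total = 18` → total = 18
`count = 23` → count = 23
`val = 11` → val = 11
`check = (total > count) or (count > val and total < val)` → check = False
So check = False

Answer: False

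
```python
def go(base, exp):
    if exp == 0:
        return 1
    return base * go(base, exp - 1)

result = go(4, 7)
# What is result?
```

go(4, 7) = 4 * 4 * 4 * 4 * 4 * 4 * 4 = 16384

Answer: 16384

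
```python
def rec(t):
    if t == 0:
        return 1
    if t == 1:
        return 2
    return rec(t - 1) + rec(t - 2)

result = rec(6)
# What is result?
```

Build up from base cases: rec(0)=1, rec(1)=2, rec(2)=3, rec(3)=5, rec(4)=8, rec(5)=13, rec(6)=21

Answer: 21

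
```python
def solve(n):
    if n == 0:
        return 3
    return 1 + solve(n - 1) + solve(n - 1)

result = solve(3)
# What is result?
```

solve(n) = 1 + 2·solve(n-1), solve(0)=3. Closed form: (3+1)·2^3 - 1 = 31.

Answer: 31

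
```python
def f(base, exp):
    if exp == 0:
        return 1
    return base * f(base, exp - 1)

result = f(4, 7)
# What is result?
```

f(4, 7) = 4 * 4 * 4 * 4 * 4 * 4 * 4 = 16384

Answer: 16384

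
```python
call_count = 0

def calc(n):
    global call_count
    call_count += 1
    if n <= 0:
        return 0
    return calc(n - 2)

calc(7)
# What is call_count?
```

Linear recursion stepping by 2: 5 calls from n=7 down to ≤0.

Answer: 5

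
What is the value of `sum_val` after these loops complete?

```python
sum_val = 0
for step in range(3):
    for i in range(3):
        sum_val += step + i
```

Sum of all step+i for step,i in 3x3
`sum_val` takes the values: 0 → 1 → 3 → 4 → 6 → 9 → 11 → 14 → 18

Answer: 18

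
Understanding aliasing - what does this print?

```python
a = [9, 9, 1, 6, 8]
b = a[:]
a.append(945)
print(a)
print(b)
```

Key concept: slice [:] creates copy.
Step by step:
`a = [9, 9, 1, 6, 8]` → a = [9, 9, 1, 6, 8]
`b = a[:]` → b = [9, 9, 1, 6, 8]
`a.append(945)` → a = [9, 9, 1, 6, 8, 945]
`print(a)` → prints [9, 9, 1, 6, 8, 945]
`print(b)` → prints [9, 9, 1, 6, 8]

Answer:
[9, 9, 1, 6, 8, 945]
[9, 9, 1, 6, 8]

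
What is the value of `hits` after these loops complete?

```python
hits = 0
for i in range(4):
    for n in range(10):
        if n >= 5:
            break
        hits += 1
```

Inner breaks at 5, outer runs 4 times
`hits` takes the values: 0 → 1 → 2 → 3 → 4 → 5 → 6 → 7 → 8 → 9 → 10 → 11 → 12 → 13 → 14 → 15 → 16 → 17 → 18 → 19 → 20

Answer: 20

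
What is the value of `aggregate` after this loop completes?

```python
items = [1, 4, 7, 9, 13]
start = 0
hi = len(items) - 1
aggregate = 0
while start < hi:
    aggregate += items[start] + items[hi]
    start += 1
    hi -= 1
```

Sum of pairs from ends
`aggregate` takes the values: 0 → 14 → 27

Answer: 27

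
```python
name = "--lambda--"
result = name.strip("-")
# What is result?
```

Trace:
`name = "--lambda--"` → name = '--lambda--'
`result = name.strip("-")` → result = 'lambda'
So result = 'lambda'

Answer: 'lambda'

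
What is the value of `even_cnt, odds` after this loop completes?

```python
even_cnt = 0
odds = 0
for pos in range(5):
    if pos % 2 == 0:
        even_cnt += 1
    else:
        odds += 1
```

Count evens and odds in range(5)
`even_cnt, odds` takes the values: (0, 0) → (1, 0) → (1, 1) → (2, 1) → (2, 2) → (3, 2)

Answer: 3, 2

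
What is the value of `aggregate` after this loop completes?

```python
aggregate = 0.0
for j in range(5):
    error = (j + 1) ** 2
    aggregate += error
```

Sum of squared losses 1² + 2² + ... + 5²
`aggregate` takes the values: 0.0 → 1.0 → 5.0 → 14.0 → 30.0 → 55.0

Answer: 55.0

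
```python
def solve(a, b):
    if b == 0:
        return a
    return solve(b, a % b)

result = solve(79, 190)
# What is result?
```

solve(79, 190) -> solve(190, 79) -> solve(79, 32) -> solve(32, 15) -> solve(15, 2) -> solve(2, 1) -> solve(1, 0) -> 1

Answer: 1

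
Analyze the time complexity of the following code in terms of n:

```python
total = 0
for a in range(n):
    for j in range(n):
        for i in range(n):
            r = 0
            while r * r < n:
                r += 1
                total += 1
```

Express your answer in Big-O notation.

Each loop level contributes: n × n × n × √n. Multiplying the contributions gives O(n^3√n).

Answer: O(n^3√n)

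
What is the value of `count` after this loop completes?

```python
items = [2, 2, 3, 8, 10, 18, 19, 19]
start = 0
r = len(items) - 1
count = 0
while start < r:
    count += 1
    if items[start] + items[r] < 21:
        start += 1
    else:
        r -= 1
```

Steps to find pair summing to 21
`count` takes the values: 0 → 1 → 2 → 3 → 4 → 5 → 6 → 7

Answer: 7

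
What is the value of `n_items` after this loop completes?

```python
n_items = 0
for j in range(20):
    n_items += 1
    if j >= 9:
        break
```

Loop breaks when j reaches 9, n_items is 10
`n_items` takes the values: 0 → 1 → 2 → 3 → 4 → 5 → 6 → 7 → 8 → 9 → 10

Answer: 10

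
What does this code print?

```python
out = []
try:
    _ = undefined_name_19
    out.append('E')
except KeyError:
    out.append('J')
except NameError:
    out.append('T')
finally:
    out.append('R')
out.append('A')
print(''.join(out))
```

Execution trace: 'T' (except NameError) → 'R' (finally) → 'A' (after the try/except). Output: TRA

Answer: TRA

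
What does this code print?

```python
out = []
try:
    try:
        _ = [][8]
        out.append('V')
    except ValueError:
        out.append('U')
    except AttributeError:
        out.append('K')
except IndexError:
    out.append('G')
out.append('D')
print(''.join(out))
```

Execution trace: 'G' (outer except IndexError) → 'D' (after the try/except). Output: GD

Answer: GD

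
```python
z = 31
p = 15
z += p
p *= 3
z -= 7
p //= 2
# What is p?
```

Trace:
`z = 31` → z = 31
`p = 15` → p = 15
`z += p` → z = 46
`p *= 3` → p = 45
`z -= 7` → z = 39
`p //= 2` → p = 22
So p = 22

Answer: 22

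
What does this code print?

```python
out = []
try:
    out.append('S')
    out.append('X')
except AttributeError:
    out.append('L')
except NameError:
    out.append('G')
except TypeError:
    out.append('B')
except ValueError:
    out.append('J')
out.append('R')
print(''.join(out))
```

Execution trace: 'S' (try body) → 'X' (try body, no exception) → 'R' (after the try/except). Output: SXR

Answer: SXR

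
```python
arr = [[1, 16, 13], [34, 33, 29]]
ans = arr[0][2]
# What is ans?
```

Trace:
`arr = [[1, 16, 13], [34, 33, 29]]` → arr = [[1, 16, 13], [34, 33, 29]]
`ans = arr[0][2]` → ans = 13
So ans = 13

Answer: 13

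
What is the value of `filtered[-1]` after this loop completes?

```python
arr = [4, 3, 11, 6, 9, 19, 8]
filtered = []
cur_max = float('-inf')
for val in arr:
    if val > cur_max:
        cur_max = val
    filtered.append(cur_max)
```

Running max ends at 19
`filtered` takes the values: [] → [4] → [4, 4] → [4, 4, 11] → [4, 4, 11, 11] → [4, 4, 11, 11, 11] → [4, 4, 11, 11, 11, 19] → [4, 4, 11, 11, 11, 19, 19]
So `filtered[-1]` = 19

Answer: 19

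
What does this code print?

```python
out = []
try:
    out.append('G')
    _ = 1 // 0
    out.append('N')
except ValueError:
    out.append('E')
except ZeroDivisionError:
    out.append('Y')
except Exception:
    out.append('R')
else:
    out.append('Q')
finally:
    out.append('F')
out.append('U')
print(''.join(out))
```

Execution trace: 'G' (try body) → 'Y' (except ZeroDivisionError) → 'F' (finally) → 'U' (after the try/except). Output: GYFU

Answer: GYFU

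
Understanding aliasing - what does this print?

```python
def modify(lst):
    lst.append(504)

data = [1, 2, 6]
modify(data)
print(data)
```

Key concept: function modifies passed list.
Step by step:
`data = [1, 2, 6]` → data = [1, 2, 6]
`modify(data)` → data = [1, 2, 6, 504]
`print(data)` → prints [1, 2, 6, 504]

Answer: [1, 2, 6, 504]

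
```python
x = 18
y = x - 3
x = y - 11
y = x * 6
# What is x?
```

Trace:
`x = 18` → x = 18
`y = x - 3` → y = 15
`x = y - 11` → x = 4
`y = x * 6` → y = 24
So x = 4

Answer: 4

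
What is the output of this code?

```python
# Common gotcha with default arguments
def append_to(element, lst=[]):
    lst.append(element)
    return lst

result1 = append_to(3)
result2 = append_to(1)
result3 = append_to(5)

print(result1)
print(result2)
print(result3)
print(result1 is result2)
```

Key concept: mutable default argument gotcha.
Step by step:
`result1 = append_to(3)` → result1 = [3]
`result2 = append_to(1)` → result1 = [3, 1] (same object as result2); result2 = [3, 1] (same object as result1)
`result3 = append_to(5)` → result1 = [3, 1, 5] (same object as result2, result3); result2 = [3, 1, 5] (same object as result1, result3); result3 = [3, 1, 5] (same object as result1, result2)
`print(result1)` → prints [3, 1, 5]
`print(result2)` → prints [3, 1, 5]
`print(result3)` → prints [3, 1, 5]
`print(result1 is result2)` → prints True

Answer:
[3, 1, 5]
[3, 1, 5]
[3, 1, 5]
True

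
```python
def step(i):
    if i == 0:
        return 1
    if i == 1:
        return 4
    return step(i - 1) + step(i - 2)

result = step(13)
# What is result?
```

Build up from base cases: step(0)=1, step(1)=4, step(2)=5, step(3)=9, step(4)=14, step(5)=23, step(6)=37, ..., step(13)=1076

Answer: 1076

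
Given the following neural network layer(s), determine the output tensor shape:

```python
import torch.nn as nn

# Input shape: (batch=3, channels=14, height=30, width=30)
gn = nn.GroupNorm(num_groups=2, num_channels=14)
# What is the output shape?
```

Input: (3, 14, 30, 30) -> Output: (3, 14, 30, 30)

Answer: (3, 14, 30, 30)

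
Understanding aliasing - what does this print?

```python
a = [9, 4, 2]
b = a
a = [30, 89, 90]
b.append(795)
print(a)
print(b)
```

Key concept: rebinding vs mutation: a is rebound to a new list, b still points at the original.
Step by step:
`a = [9, 4, 2]` → a = [9, 4, 2]
`b = a` → b = [9, 4, 2] (same object as a)
`a = [30, 89, 90]` → a = [30, 89, 90]
`b.append(795)` → b = [9, 4, 2, 795]
`print(a)` → prints [30, 89, 90]
`print(b)` → prints [9, 4, 2, 795]

Answer:
[30, 89, 90]
[9, 4, 2, 795]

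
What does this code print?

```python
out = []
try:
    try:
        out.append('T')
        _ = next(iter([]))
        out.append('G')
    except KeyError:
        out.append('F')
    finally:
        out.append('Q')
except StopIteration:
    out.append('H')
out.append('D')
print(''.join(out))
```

Execution trace: 'T' (inner try body) → 'Q' (inner finally) → 'H' (outer except StopIteration) → 'D' (after the try/except). Output: TQHD

Answer: TQHD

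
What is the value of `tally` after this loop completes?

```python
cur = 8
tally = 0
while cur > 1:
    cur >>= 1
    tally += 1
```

Count right shifts until 1
`tally` takes the values: 0 → 1 → 2 → 3

Answer: 3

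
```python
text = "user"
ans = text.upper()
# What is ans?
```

Trace:
`text = "user"` → text = 'user'
`ans = text.upper()` → ans = 'USER'
So ans = 'USER'

Answer: 'USER'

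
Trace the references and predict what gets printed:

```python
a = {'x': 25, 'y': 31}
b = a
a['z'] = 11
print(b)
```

Key concept: dict aliasing.
Step by step:
`a = {'x': 25, 'y': 31}` → a = {'x': 25, 'y': 31}
`b = a` → b = {'x': 25, 'y': 31} (same object as a)
`a['z'] = 11` → a = {'x': 25, 'y': 31, 'z': 11} (same object as b); b = {'x': 25, 'y': 31, 'z': 11} (same object as a)
`print(b)` → prints {'x': 25, 'y': 31, 'z': 11}

Answer: {'x': 25, 'y': 31, 'z': 11}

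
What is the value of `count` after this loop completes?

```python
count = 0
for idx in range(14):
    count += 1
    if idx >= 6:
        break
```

Loop breaks when idx reaches 6, count is 7
`count` takes the values: 0 → 1 → 2 → 3 → 4 → 5 → 6 → 7

Answer: 7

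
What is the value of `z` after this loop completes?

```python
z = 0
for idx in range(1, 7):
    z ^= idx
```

XOR of 1 to 6
`z` takes the values: 0 → 1 → 3 → 0 → 4 → 1 → 7

Answer: 7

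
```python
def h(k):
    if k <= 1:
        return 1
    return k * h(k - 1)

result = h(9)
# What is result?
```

h(9) = 9 * 8 * 7 * 6 * 5 * 4 * 3 * 2 * 1 = 362880

Answer: 362880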